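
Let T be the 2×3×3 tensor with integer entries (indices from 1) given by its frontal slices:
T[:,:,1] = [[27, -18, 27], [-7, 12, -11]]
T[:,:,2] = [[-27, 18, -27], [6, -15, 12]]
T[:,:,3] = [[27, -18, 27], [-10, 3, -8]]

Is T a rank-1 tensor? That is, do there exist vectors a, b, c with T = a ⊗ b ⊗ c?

The mode-1 unfolding of T (rows indexed by i, columns by (j,k) = (1,1), (1,2), (1,3), (2,1), (2,2), (2,3), (3,1), (3,2), (3,3)) is [[27, -27, 27, -18, 18, -18, 27, -27, 27], [-7, 6, -10, 12, -15, 3, -11, 12, -8]].
There the 2×2 minor on rows i ∈ {1, 2}, columns (j,k) ∈ {(1,1), (1,2)} is det [[27, -27], [-7, 6]] = -27 ≠ 0, so this unfolding has rank ≥ 2; CP rank is at least every unfolding rank, so rank(T) ≥ 2.
In particular rank(T) ≥ 2 > 1, so T is not rank-1.

No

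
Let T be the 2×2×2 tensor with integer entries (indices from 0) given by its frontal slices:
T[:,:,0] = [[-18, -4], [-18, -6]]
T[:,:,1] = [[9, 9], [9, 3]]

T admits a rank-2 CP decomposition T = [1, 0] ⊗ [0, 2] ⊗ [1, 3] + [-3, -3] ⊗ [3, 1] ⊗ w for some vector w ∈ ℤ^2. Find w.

Subtract the known terms from T to get the rank-1 residual R = [-3, -3] ⊗ [3, 1] ⊗ w, so R[i,j,k] = a[i]·b[j]·w[k]. Pick indices with nonzero a[0]·b[0] = (-3)·(3) = -9. Only the fibre through (0,0,·) is needed: R[0,0,:] = T[0,0,:] − Σₗ aₗ[0]bₗ[0]cₗ = [-18, 9] − (1)·(0)·[1, 3] = [-18, 9]. Then w[k] = R[0,0,k] / -9 for each k, giving w = [-18, 9] / -9 = [2, -1].

w = [2, -1]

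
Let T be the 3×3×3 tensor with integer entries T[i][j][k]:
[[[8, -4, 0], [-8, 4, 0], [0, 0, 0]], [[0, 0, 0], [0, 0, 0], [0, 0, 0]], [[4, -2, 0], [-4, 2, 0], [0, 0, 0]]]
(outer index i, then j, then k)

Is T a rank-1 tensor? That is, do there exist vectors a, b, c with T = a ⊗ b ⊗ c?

Yes

If T = a ⊗ b ⊗ c then every fibre of T is a multiple of the corresponding factor, so read the factors off the fibres through the nonzero entry T[0,0,0] = 8.
The mode-1 fibre T[:,0,0] = [8, 0, 4] gives a = (2, 0, 1) (primitive direction); the mode-2 fibre T[0,:,0] = [8, -8, 0] gives b = (1, -1, 0); then c[k] = T[0,0,k] / (a[0]·b[0]) = [8, -4, 0] / 2 = (4, -2, 0).
Expanding (2, 0, 1) ⊗ (1, -1, 0) ⊗ (4, -2, 0) reproduces all 27 entries of T, so T = (2, 0, 1) ⊗ (1, -1, 0) ⊗ (4, -2, 0) and rank(T) ≤ 1.
Equivalently every frontal slice T[:,:,k] is c[k] times the rank-1 matrix (2, 0, 1) ⊗ (1, -1, 0). So T has rank 1 (it is nonzero).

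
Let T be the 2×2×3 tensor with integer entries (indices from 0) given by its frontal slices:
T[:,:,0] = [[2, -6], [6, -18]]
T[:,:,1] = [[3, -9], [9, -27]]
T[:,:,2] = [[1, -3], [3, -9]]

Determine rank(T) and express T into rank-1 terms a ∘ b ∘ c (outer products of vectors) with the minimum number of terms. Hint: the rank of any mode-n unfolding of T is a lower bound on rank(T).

rank(T) = 1

Lower bound: T ≠ 0 (e.g. T[0,0,0] = 2), so rank(T) ≥ 1.
Upper bound: if T = a ∘ b ∘ c then every fibre of T is a multiple of the corresponding factor, so read the factors off the fibres through the nonzero entry T[0,0,0] = 2.
The mode-1 fibre T[:,0,0] = [2, 6] gives a = [1, 3] (primitive direction); the mode-2 fibre T[0,:,0] = [2, -6] gives b = [1, -3]; then c[k] = T[0,0,k] / (a[0]·b[0]) = [2, 3, 1] / 1 = [2, 3, 1].
Expanding [1, 3] ∘ [1, -3] ∘ [2, 3, 1] reproduces all 12 entries of T, so T = [1, 3] ∘ [1, -3] ∘ [2, 3, 1] and rank(T) ≤ 1.
These bounds meet, so rank(T) = 1.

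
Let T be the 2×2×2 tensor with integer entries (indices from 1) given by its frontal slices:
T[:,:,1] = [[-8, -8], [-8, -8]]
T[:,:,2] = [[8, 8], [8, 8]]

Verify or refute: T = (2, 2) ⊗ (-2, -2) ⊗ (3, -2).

No

Reconstruct entry (1,1,1) from the claimed factors: Σₗ aₗ[1]bₗ[1]cₗ[1] = (2)·(-2)·(3) = -12, but T[1,1,1] = -8. The claim is false.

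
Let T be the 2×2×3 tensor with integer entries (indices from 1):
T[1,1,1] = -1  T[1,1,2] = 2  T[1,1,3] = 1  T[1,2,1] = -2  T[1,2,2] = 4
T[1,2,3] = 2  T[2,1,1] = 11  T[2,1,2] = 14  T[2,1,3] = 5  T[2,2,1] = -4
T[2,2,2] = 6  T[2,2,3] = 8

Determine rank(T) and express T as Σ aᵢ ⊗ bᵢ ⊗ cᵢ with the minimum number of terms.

rank(T) = 3

Lower bound: the mode-3 unfolding of T (rows indexed by k, columns by (i,j) = (1,1), (1,2), (2,1), (2,2)) is [[-1, -2, 11, -4], [2, 4, 14, 6], [1, 2, 5, 8]].
There the 3×3 minor on rows k ∈ {1, 2, 3}, columns (i,j) ∈ {(1,1), (2,1), (2,2)} is det [[-1, 11, -4], [2, 14, 6], [1, 5, 8]] = -176 ≠ 0, so this unfolding has rank ≥ 3; CP rank is at least every unfolding rank, so rank(T) ≥ 3. (This is only a lower bound: in general the CP rank may exceed every unfolding rank, so we still need to exhibit 3 rank-1 terms summing to T.)
Upper bound: T is a sum of 3 rank-1 terms, T = [0, 1] ⊗ [2, -1] ⊗ [4, 2, -2] + [0, 1] ⊗ [2, 1] ⊗ [2, 4, 4] + [1, 1] ⊗ [1, 2] ⊗ [-1, 2, 1] (one valid choice — decompositions are not unique — normalised so each a, b is primitive with positive first nonzero entry; check it by expanding all entries), so rank(T) ≤ 3.
These bounds meet, so rank(T) = 3.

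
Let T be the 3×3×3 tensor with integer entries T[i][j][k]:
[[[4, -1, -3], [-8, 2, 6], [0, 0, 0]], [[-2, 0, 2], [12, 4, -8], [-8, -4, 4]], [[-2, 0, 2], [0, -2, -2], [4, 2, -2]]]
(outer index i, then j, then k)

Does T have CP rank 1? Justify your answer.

The mode-3 unfolding of T (rows indexed by k, columns by (i,j) = (0,0), (0,1), (0,2), (1,0), (1,1), (1,2), (2,0), (2,1), (2,2)) is [[4, -8, 0, -2, 12, -8, -2, 0, 4], [-1, 2, 0, 0, 4, -4, 0, -2, 2], [-3, 6, 0, 2, -8, 4, 2, -2, -2]].
There the 3×3 minor on rows k ∈ {0, 1, 2}, columns (i,j) ∈ {(0,0), (1,0), (1,1)} is det [[4, -2, 12], [-1, 0, 4], [-3, 2, -8]] = -16 ≠ 0, so this unfolding has rank ≥ 3; CP rank is at least every unfolding rank, so rank(T) ≥ 3.
In particular rank(T) ≥ 3 > 1, so T is not rank-1.

No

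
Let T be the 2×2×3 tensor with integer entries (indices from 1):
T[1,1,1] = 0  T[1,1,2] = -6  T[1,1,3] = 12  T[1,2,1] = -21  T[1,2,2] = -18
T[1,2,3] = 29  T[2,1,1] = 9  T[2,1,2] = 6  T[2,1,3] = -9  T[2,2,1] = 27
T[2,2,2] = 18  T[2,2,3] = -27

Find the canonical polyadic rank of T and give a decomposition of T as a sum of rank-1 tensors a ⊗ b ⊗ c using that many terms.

rank(T) = 2

Lower bound: in the mode-1 unfolding of T (rows indexed by i, columns by (j,k)) the 2×2 minor on rows i ∈ {1, 2}, columns (j,k) ∈ {(1,1), (1,2)} is det [[0, -6], [9, 6]] = 54 ≠ 0, so that unfolding has rank ≥ 2 and hence rank(T) ≥ 2 (CP rank is at least every unfolding rank, though it can be larger).
Upper bound: with S_k = T[:,:,k], the two rank-1 terms a₁b₁ᵀ, a₂b₂ᵀ are the rank-1 members of the pencil x·S₁ + y·S₂.
det(x·S₁ + y·S₂) is 189·x² + 126·xy = 63·(3·x + 2·y)(x), vanishing at (x:y) = (2:-3) and (0:1).
M₁ = 2·S₁ − 3·S₂ = [[18, 12], [0, 0]] = 6·[1, 0][3, 2]ᵀ and M₂ = S₂ = [[-6, -18], [6, 18]] = (-6)·[1, -1][1, 3]ᵀ, so take a₁ = [1, 0], b₁ = [3, 2], a₂ = [1, -1], b₂ = [1, 3].
Each slice is an integer combination of E₁ = a₁b₁ᵀ and E₂ = a₂b₂ᵀ: S₁ = 3·E₁ − 9·E₂, S₂ = −6·E₂, S₃ = E₁ + 9·E₂; reading off coefficients, c₁ = [3, 0, 1] and c₂ = [-9, -6, 9].
Hence T = [1, 0] ⊗ [3, 2] ⊗ [3, 0, 1] + [1, -1] ⊗ [1, 3] ⊗ [-9, -6, 9], so rank(T) ≤ 2.
These bounds meet, so rank(T) = 2.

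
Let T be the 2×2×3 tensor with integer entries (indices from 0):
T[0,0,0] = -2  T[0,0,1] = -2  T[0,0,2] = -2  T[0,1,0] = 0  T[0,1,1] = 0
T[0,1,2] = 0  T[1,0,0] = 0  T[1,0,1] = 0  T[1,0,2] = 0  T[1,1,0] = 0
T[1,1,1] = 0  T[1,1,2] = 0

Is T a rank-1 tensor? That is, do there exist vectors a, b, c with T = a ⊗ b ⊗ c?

Yes

If T = a ⊗ b ⊗ c then every fibre of T is a multiple of the corresponding factor, so read the factors off the fibres through the nonzero entry T[0,0,0] = -2.
The mode-1 fibre T[:,0,0] = [-2, 0] gives a = [1, 0] (primitive direction); the mode-2 fibre T[0,:,0] = [-2, 0] gives b = [1, 0]; then c[k] = T[0,0,k] / (a[0]·b[0]) = [-2, -2, -2] / 1 = [-2, -2, -2].
Expanding [1, 0] ⊗ [1, 0] ⊗ [-2, -2, -2] reproduces all 12 entries of T, so T = [1, 0] ⊗ [1, 0] ⊗ [-2, -2, -2] and rank(T) ≤ 1.
Equivalently every frontal slice T[:,:,k] is c[k] times the rank-1 matrix [1, 0] ⊗ [1, 0]. So T has rank 1 (it is nonzero).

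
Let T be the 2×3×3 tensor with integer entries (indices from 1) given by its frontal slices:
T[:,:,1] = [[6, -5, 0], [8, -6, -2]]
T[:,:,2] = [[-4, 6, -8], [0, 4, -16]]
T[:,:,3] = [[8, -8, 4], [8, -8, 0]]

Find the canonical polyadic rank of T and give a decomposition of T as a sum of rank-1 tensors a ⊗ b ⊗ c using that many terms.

rank(T) = 3

Lower bound: the mode-3 unfolding of T (rows indexed by k, columns by (i,j) = (1,1), (1,2), (1,3), (2,1), (2,2), (2,3)) is [[6, -5, 0, 8, -6, -2], [-4, 6, -8, 0, 4, -16], [8, -8, 4, 8, -8, 0]].
There the 3×3 minor on rows k ∈ {1, 2, 3}, columns (i,j) ∈ {(1,1), (1,2), (2,3)} is det [[6, -5, -2], [-4, 6, -16], [8, -8, 0]] = -96 ≠ 0, so this unfolding has rank ≥ 3; CP rank is at least every unfolding rank, so rank(T) ≥ 3. (Unfolding ranks only ever bound the CP rank from below — rank(T) can be strictly larger than all of them — so the matching upper bound has to come from an explicit 3-term decomposition.)
Upper bound: T is a sum of 3 rank-1 terms, T = (0, 1) ⊗ (0, 0, 1) ⊗ (0, -4, -4) + (1, 1) ⊗ (2, -2, 1) ⊗ (2, -4, 4) + (1, 2) ⊗ (2, -1, -2) ⊗ (1, 2, 0) (written with every a and b primitive with positive leading entry and the scale carried by c; CP decompositions are not unique, and this one is verified by expanding entrywise), so rank(T) ≤ 3.
These bounds meet, so rank(T) = 3.
Check entry T[2,2,2] = 4: (1)·(0)·(-4) + (1)·(-2)·(-4) + (2)·(-1)·(2) = 4.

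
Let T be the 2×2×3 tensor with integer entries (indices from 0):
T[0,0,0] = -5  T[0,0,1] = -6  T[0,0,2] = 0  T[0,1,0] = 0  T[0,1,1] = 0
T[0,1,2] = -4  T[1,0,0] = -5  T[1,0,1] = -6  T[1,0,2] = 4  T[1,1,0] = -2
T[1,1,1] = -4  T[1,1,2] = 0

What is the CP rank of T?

3

Lower bound: the mode-3 unfolding of T (rows indexed by k, columns by (i,j) = (0,0), (0,1), (1,0), (1,1)) is [[-5, 0, -5, -2], [-6, 0, -6, -4], [0, -4, 4, 0]].
There the 3×3 minor on rows k ∈ {0, 1, 2}, columns (i,j) ∈ {(0,0), (0,1), (1,1)} is det [[-5, 0, -2], [-6, 0, -4], [0, -4, 0]] = 32 ≠ 0, so this unfolding has rank ≥ 3; CP rank is at least every unfolding rank, so rank(T) ≥ 3. (Unfolding ranks only ever bound the CP rank from below — rank(T) can be strictly larger than all of them — so the matching upper bound has to come from an explicit 3-term decomposition.)
Upper bound: T is a sum of 3 rank-1 terms, T = [1, -1] (x) [1, 2] (x) [1, 2, 0] + [1, 0] (x) [1, 1] (x) [-2, -4, -4] + [1, 1] (x) [1, 0] (x) [-4, -4, 4] (one valid choice — decompositions are not unique — normalised so each a, b is primitive with positive first nonzero entry; check it by expanding all entries), so rank(T) ≤ 3.
These bounds meet, so rank(T) = 3.
Check entry T[1,0,1] = -6: (-1)·(1)·(2) + (0)·(1)·(-4) + (1)·(1)·(-4) = -6.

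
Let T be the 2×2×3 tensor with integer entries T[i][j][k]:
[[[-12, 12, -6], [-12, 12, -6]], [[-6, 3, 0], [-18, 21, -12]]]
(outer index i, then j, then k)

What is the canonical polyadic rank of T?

Lower bound: the mode-3 unfolding of T (rows indexed by k, columns by (i,j) = (0,0), (0,1), (1,0), (1,1)) is [[-12, -12, -6, -18], [12, 12, 3, 21], [-6, -6, 0, -12]].
There the 2×2 minor on rows k ∈ {0, 1}, columns (i,j) ∈ {(0,0), (1,0)} is det [[-12, -6], [12, 3]] = 36 ≠ 0, so this unfolding has rank ≥ 2; CP rank is at least every unfolding rank, so rank(T) ≥ 2. (Flattening ranks never certify an upper bound on CP rank; for that we must actually write T with 2 rank-1 terms.)
Upper bound — finding two terms. Write S_k = T[:,:,k] for the frontal slices: S₀ = [[-12, -12], [-6, -18]], S₁ = [[12, 12], [3, 21]], S₂ = [[-6, -6], [0, -12]].
If T = a₁ ⊗ b₁ ⊗ c₁ + a₂ ⊗ b₂ ⊗ c₂ then each S_k = c₁[k]·a₁b₁ᵀ + c₂[k]·a₂b₂ᵀ. S₀ and S₁ are linearly independent, so a₁b₁ᵀ and a₂b₂ᵀ must span the same plane of matrices: they are the rank-1 matrices of the form x·S₀ + y·S₁.
det(x·S₀ + y·S₁) is 144·x² − 360·xy + 216·y² = 72·(2·x − 3·y)(x − y), vanishing at (x:y) = (3:2) and (1:1).
M₁ = 3·S₀ + 2·S₁ = [[-12, -12], [-12, -12]] = (-12)·[1, 1][1, 1]ᵀ and M₂ = S₀ + S₁ = [[0, 0], [-3, 3]] = (-3)·[0, 1][1, -1]ᵀ, so take a₁ = [1, 1], b₁ = [1, 1], a₂ = [0, 1], b₂ = [1, -1].
Each slice is an integer combination of E₁ = a₁b₁ᵀ and E₂ = a₂b₂ᵀ: S₀ = −12·E₁ + 6·E₂, S₁ = 12·E₁ − 9·E₂, S₂ = −6·E₁ + 6·E₂; reading off coefficients, c₁ = [-12, 12, -6] and c₂ = [6, -9, 6].
Hence T = [1, 1] ⊗ [1, 1] ⊗ [-12, 12, -6] + [0, 1] ⊗ [1, -1] ⊗ [6, -9, 6], so rank(T) ≤ 2.
These bounds meet, so rank(T) = 2.

2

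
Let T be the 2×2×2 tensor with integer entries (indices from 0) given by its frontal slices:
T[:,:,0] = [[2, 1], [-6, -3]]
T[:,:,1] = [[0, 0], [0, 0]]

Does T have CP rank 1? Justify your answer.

Yes

If T = a ⊗ b ⊗ c then every fibre of T is a multiple of the corresponding factor, so read the factors off the fibres through the nonzero entry T[0,0,0] = 2.
The mode-1 fibre T[:,0,0] = [2, -6] gives a = [1, -3] (primitive direction); the mode-2 fibre T[0,:,0] = [2, 1] gives b = [2, 1]; then c[k] = T[0,0,k] / (a[0]·b[0]) = [2, 0] / 2 = [1, 0].
Expanding [1, -3] ⊗ [2, 1] ⊗ [1, 0] reproduces all 8 entries of T, so T = [1, -3] ⊗ [2, 1] ⊗ [1, 0] and rank(T) ≤ 1.
Equivalently every frontal slice T[:,:,k] is c[k] times the rank-1 matrix [1, -3] ⊗ [2, 1]. So T has rank 1 (it is nonzero).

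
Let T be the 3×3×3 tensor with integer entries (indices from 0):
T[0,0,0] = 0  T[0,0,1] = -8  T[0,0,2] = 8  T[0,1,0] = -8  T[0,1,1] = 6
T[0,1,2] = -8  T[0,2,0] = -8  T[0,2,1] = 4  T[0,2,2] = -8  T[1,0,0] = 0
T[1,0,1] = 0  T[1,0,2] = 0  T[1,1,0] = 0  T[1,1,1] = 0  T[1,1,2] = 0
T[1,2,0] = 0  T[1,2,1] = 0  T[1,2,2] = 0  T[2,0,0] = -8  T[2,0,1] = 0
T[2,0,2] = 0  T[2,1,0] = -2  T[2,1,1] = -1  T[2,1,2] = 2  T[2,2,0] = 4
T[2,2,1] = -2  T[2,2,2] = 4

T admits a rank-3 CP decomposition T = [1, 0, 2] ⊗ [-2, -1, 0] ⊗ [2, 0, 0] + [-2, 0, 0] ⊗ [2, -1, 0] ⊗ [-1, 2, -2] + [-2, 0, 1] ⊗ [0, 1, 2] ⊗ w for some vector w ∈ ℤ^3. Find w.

Subtract the known terms from T to get the rank-1 residual R = [-2, 0, 1] ⊗ [0, 1, 2] ⊗ w, so R[i,j,k] = a[i]·b[j]·w[k]. Pick indices with nonzero a[0]·b[1] = (-2)·(1) = -2. Only the fibre through (0,1,·) is needed: R[0,1,:] = T[0,1,:] − Σₗ aₗ[0]bₗ[1]cₗ = [-8, 6, -8] − (1)·(-1)·[2, 0, 0] − (-2)·(-1)·[-1, 2, -2] = [-4, 2, -4]. Then w[k] = R[0,1,k] / -2 for each k, giving w = [-4, 2, -4] / -2 = [2, -1, 2].

w = [2, -1, 2]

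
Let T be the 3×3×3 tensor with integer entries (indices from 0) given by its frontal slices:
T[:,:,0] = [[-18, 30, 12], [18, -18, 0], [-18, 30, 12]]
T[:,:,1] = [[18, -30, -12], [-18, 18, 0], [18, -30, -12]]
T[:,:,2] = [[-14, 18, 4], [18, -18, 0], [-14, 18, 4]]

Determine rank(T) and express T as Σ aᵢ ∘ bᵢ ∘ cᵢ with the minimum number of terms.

rank(T) = 2

Lower bound: in the mode-2 unfolding of T (rows indexed by j, columns by (i,k)) the 2×2 minor on rows j ∈ {0, 1}, columns (i,k) ∈ {(0,0), (0,2)} is det [[-18, -14], [30, 18]] = 96 ≠ 0, so that unfolding has rank ≥ 2 and hence rank(T) ≥ 2 (CP rank is at least every unfolding rank, though it can be larger).
Upper bound: with S_k = T[:,:,k], the two rank-1 terms a₁b₁ᵀ, a₂b₂ᵀ are the rank-1 members of the pencil x·S₀ + y·S₂.
The 2×2 minor of x·S₀ + y·S₂ on rows {0,1}, columns {0,1} is −216·x² − 288·xy − 72·y² = (-72)·(x + y)(3·x + y), vanishing at (x:y) = (1:-1) and (1:-3).
M₁ = S₀ − S₂ = [[-4, 12, 8], [0, 0, 0], [-4, 12, 8]] = (-4)·[1, 0, 1][1, -3, -2]ᵀ and M₂ = S₀ − 3·S₂ = [[24, -24, 0], [-36, 36, 0], [24, -24, 0]] = 12·[2, -3, 2][1, -1, 0]ᵀ, so take a₁ = [1, 0, 1], b₁ = [1, -3, -2], a₂ = [2, -3, 2], b₂ = [1, -1, 0].
Each slice is an integer combination of E₁ = a₁b₁ᵀ and E₂ = a₂b₂ᵀ: S₀ = −6·E₁ − 6·E₂, S₁ = 6·E₁ + 6·E₂, S₂ = −2·E₁ − 6·E₂; reading off coefficients, c₁ = [-6, 6, -2] and c₂ = [-6, 6, -6].
Hence T = [1, 0, 1] ∘ [1, -3, -2] ∘ [-6, 6, -2] + [2, -3, 2] ∘ [1, -1, 0] ∘ [-6, 6, -6], so rank(T) ≤ 2.
These bounds meet, so rank(T) = 2.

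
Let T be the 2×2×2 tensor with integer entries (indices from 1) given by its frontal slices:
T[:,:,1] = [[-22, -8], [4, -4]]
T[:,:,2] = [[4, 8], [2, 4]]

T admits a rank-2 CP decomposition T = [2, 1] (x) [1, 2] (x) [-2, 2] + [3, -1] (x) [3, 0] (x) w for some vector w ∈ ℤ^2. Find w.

Subtract the known terms from T to get the rank-1 residual R = [3, -1] (x) [3, 0] (x) w, so R[i,j,k] = a[i]·b[j]·w[k]. Pick indices with nonzero a[1]·b[1] = (3)·(3) = 9. Only the fibre through (1,1,·) is needed: R[1,1,:] = T[1,1,:] − Σₗ aₗ[1]bₗ[1]cₗ = [-22, 4] − (2)·(1)·[-2, 2] = [-18, 0]. Then w[k] = R[1,1,k] / 9 for each k, giving w = [-18, 0] / 9 = [-2, 0].

w = [-2, 0]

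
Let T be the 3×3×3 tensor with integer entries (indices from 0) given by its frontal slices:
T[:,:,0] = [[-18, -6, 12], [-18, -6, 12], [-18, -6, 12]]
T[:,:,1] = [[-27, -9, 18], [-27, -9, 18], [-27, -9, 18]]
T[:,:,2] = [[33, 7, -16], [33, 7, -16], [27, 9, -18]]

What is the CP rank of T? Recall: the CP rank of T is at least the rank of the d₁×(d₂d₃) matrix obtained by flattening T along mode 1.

Lower bound: the mode-3 unfolding of T (rows indexed by k, columns by (i,j) = (0,0), (0,1), (0,2), (1,0), (1,1), (1,2), (2,0), (2,1), (2,2)) is [[-18, -6, 12, -18, -6, 12, -18, -6, 12], [-27, -9, 18, -27, -9, 18, -27, -9, 18], [33, 7, -16, 33, 7, -16, 27, 9, -18]].
There the 2×2 minor on rows k ∈ {0, 2}, columns (i,j) ∈ {(0,0), (0,1)} is det [[-18, -6], [33, 7]] = 72 ≠ 0, so this unfolding has rank ≥ 2; CP rank is at least every unfolding rank, so rank(T) ≥ 2. (This is only a lower bound: in general the CP rank may exceed every unfolding rank, so we still need to exhibit 2 rank-1 terms summing to T.)
Upper bound — finding two terms. Write S_k = T[:,:,k] for the frontal slices: S₀ = [[-18, -6, 12], [-18, -6, 12], [-18, -6, 12]], S₁ = [[-27, -9, 18], [-27, -9, 18], [-27, -9, 18]], S₂ = [[33, 7, -16], [33, 7, -16], [27, 9, -18]].
If T = a₁ ∘ b₁ ∘ c₁ + a₂ ∘ b₂ ∘ c₂ then each S_k = c₁[k]·a₁b₁ᵀ + c₂[k]·a₂b₂ᵀ. S₀ and S₂ are linearly independent, so a₁b₁ᵀ and a₂b₂ᵀ must span the same plane of matrices: they are the rank-1 matrices of the form x·S₀ + y·S₂.
The 2×2 minor of x·S₀ + y·S₂ on rows {0,2}, columns {0,1} is −72·xy + 108·y² = (-36)·(2·x − 3·y)(y), vanishing at (x:y) = (3:2) and (1:0).
M₁ = 3·S₀ + 2·S₂ = [[12, -4, 4], [12, -4, 4], [0, 0, 0]] = 4·[1, 1, 0][3, -1, 1]ᵀ and M₂ = S₀ = [[-18, -6, 12], [-18, -6, 12], [-18, -6, 12]] = (-6)·[1, 1, 1][3, 1, -2]ᵀ, so take a₁ = [1, 1, 0], b₁ = [3, -1, 1], a₂ = [1, 1, 1], b₂ = [3, 1, -2].
Each slice is an integer combination of E₁ = a₁b₁ᵀ and E₂ = a₂b₂ᵀ: S₀ = −6·E₂, S₁ = −9·E₂, S₂ = 2·E₁ + 9·E₂; reading off coefficients, c₁ = [0, 0, 2] and c₂ = [-6, -9, 9].
Hence T = [1, 1, 0] ∘ [3, -1, 1] ∘ [0, 0, 2] + [1, 1, 1] ∘ [3, 1, -2] ∘ [-6, -9, 9], so rank(T) ≤ 2.
These bounds meet, so rank(T) = 2.

2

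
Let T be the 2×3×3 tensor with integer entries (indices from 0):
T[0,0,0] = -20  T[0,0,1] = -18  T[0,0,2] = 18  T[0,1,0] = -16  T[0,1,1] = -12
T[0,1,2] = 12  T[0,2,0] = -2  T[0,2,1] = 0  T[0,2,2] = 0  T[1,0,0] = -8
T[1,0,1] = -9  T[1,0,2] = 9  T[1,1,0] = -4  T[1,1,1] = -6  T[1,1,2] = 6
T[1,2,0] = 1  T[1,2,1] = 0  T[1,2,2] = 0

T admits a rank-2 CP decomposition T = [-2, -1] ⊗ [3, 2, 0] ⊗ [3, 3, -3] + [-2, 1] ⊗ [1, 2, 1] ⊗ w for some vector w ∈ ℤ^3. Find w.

w = [1, 0, 0]

Subtract the known terms from T to get the rank-1 residual R = [-2, 1] ⊗ [1, 2, 1] ⊗ w, so R[i,j,k] = a[i]·b[j]·w[k]. Pick indices with nonzero a[0]·b[0] = (-2)·(1) = -2. Only the fibre through (0,0,·) is needed: R[0,0,:] = T[0,0,:] − Σₗ aₗ[0]bₗ[0]cₗ = [-20, -18, 18] − (-2)·(3)·[3, 3, -3] = [-2, 0, 0]. Then w[k] = R[0,0,k] / -2 for each k, giving w = [-2, 0, 0] / -2 = [1, 0, 0].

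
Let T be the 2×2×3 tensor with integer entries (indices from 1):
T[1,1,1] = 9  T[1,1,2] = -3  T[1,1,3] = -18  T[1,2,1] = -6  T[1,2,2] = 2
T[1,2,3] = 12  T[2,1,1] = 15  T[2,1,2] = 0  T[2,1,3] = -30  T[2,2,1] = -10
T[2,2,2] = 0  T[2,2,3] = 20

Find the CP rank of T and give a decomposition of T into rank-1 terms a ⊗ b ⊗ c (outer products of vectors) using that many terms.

rank(T) = 2

Lower bound: the mode-1 unfolding of T (rows indexed by i, columns by (j,k) = (1,1), (1,2), (1,3), (2,1), (2,2), (2,3)) is [[9, -3, -18, -6, 2, 12], [15, 0, -30, -10, 0, 20]].
There the 2×2 minor on rows i ∈ {1, 2}, columns (j,k) ∈ {(1,1), (1,2)} is det [[9, -3], [15, 0]] = 45 ≠ 0, so this unfolding has rank ≥ 2; CP rank is at least every unfolding rank, so rank(T) ≥ 2. (Unfolding ranks only ever bound the CP rank from below — rank(T) can be strictly larger than all of them — so the matching upper bound has to come from an explicit 2-term decomposition.)
Upper bound — finding two terms. Every mode-2 slice of T is a multiple of one matrix: T[:,j,:] = b[j]·M with b = (3, -2) and M = [[3, -1, -6], [5, 0, -10]] (rows indexed by i, columns by k). So it suffices to write M as a sum of two rank-1 matrices.
Splitting M by its rows (i = 1, 2), M = (1, 0)(3, -1, -6)ᵀ + (0, 1)(5, 0, -10)ᵀ.
Hence T = (1, 0) ⊗ (3, -2) ⊗ (3, -1, -6) + (0, 1) ⊗ (3, -2) ⊗ (5, 0, -10), so rank(T) ≤ 2.
These bounds meet, so rank(T) = 2.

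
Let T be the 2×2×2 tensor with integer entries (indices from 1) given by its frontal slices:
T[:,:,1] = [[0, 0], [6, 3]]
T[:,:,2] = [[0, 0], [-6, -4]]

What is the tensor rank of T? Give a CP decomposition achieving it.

Lower bound: the mode-3 unfolding of T (rows indexed by k, columns by (i,j) = (1,1), (1,2), (2,1), (2,2)) is [[0, 0, 6, 3], [0, 0, -6, -4]].
There the 2×2 minor on rows k ∈ {1, 2}, columns (i,j) ∈ {(2,1), (2,2)} is det [[6, 3], [-6, -4]] = -6 ≠ 0, so this unfolding has rank ≥ 2; CP rank is at least every unfolding rank, so rank(T) ≥ 2. (This is only a lower bound: in general the CP rank may exceed every unfolding rank, so we still need to exhibit 2 rank-1 terms summing to T.)
Upper bound — finding two terms. Every mode-1 slice of T is a multiple of one matrix: T[i,:,:] = a[i]·M with a = [0, 1] and M = [[6, -6], [3, -4]] (rows indexed by j, columns by k). So it suffices to write M as a sum of two rank-1 matrices.
Splitting M by its rows (j = 1, 2), M = [1, 0][6, -6]ᵀ + [0, 1][3, -4]ᵀ.
Hence T = [0, 1] ∘ [1, 0] ∘ [6, -6] + [0, 1] ∘ [0, 1] ∘ [3, -4], so rank(T) ≤ 2.
These bounds meet, so rank(T) = 2.

rank(T) = 2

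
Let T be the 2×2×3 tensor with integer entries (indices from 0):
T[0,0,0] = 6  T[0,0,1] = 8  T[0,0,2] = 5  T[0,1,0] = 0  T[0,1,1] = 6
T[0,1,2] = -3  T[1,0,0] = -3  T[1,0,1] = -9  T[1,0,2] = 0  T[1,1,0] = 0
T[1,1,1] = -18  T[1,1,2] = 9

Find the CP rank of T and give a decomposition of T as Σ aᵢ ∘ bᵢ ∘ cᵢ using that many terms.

rank(T) = 2

Lower bound: the mode-2 unfolding of T (rows indexed by j, columns by (i,k) = (0,0), (0,1), (0,2), (1,0), (1,1), (1,2)) is [[6, 8, 5, -3, -9, 0], [0, 6, -3, 0, -18, 9]].
There the 2×2 minor on rows j ∈ {0, 1}, columns (i,k) ∈ {(0,0), (0,1)} is det [[6, 8], [0, 6]] = 36 ≠ 0, so this unfolding has rank ≥ 2; CP rank is at least every unfolding rank, so rank(T) ≥ 2. (Unfolding ranks only ever bound the CP rank from below — rank(T) can be strictly larger than all of them — so the matching upper bound has to come from an explicit 2-term decomposition.)
Upper bound — finding two terms. Write S_k = T[:,:,k] for the frontal slices: S₀ = [[6, 0], [-3, 0]], S₁ = [[8, 6], [-9, -18]], S₂ = [[5, -3], [0, 9]].
If T = a₁ ∘ b₁ ∘ c₁ + a₂ ∘ b₂ ∘ c₂ then each S_k = c₁[k]·a₁b₁ᵀ + c₂[k]·a₂b₂ᵀ. S₀ and S₁ are linearly independent, so a₁b₁ᵀ and a₂b₂ᵀ must span the same plane of matrices: they are the rank-1 matrices of the form x·S₀ + y·S₁.
det(x·S₀ + y·S₁) is −90·xy − 90·y² = (-90)·(y)(x + y), vanishing at (x:y) = (1:0) and (1:-1).
M₁ = S₀ = [[6, 0], [-3, 0]] = 3·[2, -1][1, 0]ᵀ and M₂ = S₀ − S₁ = [[-2, -6], [6, 18]] = (-2)·[1, -3][1, 3]ᵀ, so take a₁ = [2, -1], b₁ = [1, 0], a₂ = [1, -3], b₂ = [1, 3].
Each slice is an integer combination of E₁ = a₁b₁ᵀ and E₂ = a₂b₂ᵀ: S₀ = 3·E₁, S₁ = 3·E₁ + 2·E₂, S₂ = 3·E₁ − E₂; reading off coefficients, c₁ = [3, 3, 3] and c₂ = [0, 2, -1].
Hence T = [2, -1] ∘ [1, 0] ∘ [3, 3, 3] + [1, -3] ∘ [1, 3] ∘ [0, 2, -1], so rank(T) ≤ 2.
These bounds meet, so rank(T) = 2.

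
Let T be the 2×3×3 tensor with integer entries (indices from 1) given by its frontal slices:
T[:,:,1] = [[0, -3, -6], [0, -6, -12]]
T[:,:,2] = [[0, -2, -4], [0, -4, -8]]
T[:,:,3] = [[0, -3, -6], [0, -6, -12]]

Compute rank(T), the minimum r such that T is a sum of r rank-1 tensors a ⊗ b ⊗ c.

1

Lower bound: T ≠ 0 (e.g. T[1,2,1] = -3), so rank(T) ≥ 1.
Upper bound: if T = a ⊗ b ⊗ c then every fibre of T is a multiple of the corresponding factor, so read the factors off the fibres through the nonzero entry T[1,2,1] = -3.
The mode-1 fibre T[:,2,1] = [-3, -6] gives a = [1, 2] (primitive direction); the mode-2 fibre T[1,:,1] = [0, -3, -6] gives b = [0, 1, 2]; then c[k] = T[1,2,k] / (a[1]·b[2]) = [-3, -2, -3] / 1 = [-3, -2, -3].
Expanding [1, 2] ⊗ [0, 1, 2] ⊗ [-3, -2, -3] reproduces all 18 entries of T, so T = [1, 2] ⊗ [0, 1, 2] ⊗ [-3, -2, -3] and rank(T) ≤ 1.
These bounds meet, so rank(T) = 1.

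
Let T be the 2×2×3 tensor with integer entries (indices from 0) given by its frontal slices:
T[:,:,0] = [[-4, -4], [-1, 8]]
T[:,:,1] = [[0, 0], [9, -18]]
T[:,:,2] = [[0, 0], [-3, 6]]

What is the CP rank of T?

Lower bound: the mode-1 unfolding of T (rows indexed by i, columns by (j,k) = (0,0), (0,1), (0,2), (1,0), (1,1), (1,2)) is [[-4, 0, 0, -4, 0, 0], [-1, 9, -3, 8, -18, 6]].
There the 2×2 minor on rows i ∈ {0, 1}, columns (j,k) ∈ {(0,0), (0,1)} is det [[-4, 0], [-1, 9]] = -36 ≠ 0, so this unfolding has rank ≥ 2; CP rank is at least every unfolding rank, so rank(T) ≥ 2. (This is only a lower bound: in general the CP rank may exceed every unfolding rank, so we still need to exhibit 2 rank-1 terms summing to T.)
Upper bound — finding two terms. Write S_k = T[:,:,k] for the frontal slices: S₀ = [[-4, -4], [-1, 8]], S₁ = [[0, 0], [9, -18]], S₂ = [[0, 0], [-3, 6]].
If T = a₁ ⊗ b₁ ⊗ c₁ + a₂ ⊗ b₂ ⊗ c₂ then each S_k = c₁[k]·a₁b₁ᵀ + c₂[k]·a₂b₂ᵀ. S₀ and S₁ are linearly independent, so a₁b₁ᵀ and a₂b₂ᵀ must span the same plane of matrices: they are the rank-1 matrices of the form x·S₀ + y·S₁.
det(x·S₀ + y·S₁) is −36·x² + 108·xy = (-36)·(x − 3·y)(x), vanishing at (x:y) = (3:1) and (0:1).
M₁ = 3·S₀ + S₁ = [[-12, -12], [6, 6]] = (-6)·[2, -1][1, 1]ᵀ and M₂ = S₁ = [[0, 0], [9, -18]] = 9·[0, 1][1, -2]ᵀ, so take a₁ = [2, -1], b₁ = [1, 1], a₂ = [0, 1], b₂ = [1, -2].
Each slice is an integer combination of E₁ = a₁b₁ᵀ and E₂ = a₂b₂ᵀ: S₀ = −2·E₁ − 3·E₂, S₁ = 9·E₂, S₂ = −3·E₂; reading off coefficients, c₁ = [-2, 0, 0] and c₂ = [-3, 9, -3].
Hence T = [2, -1] ⊗ [1, 1] ⊗ [-2, 0, 0] + [0, 1] ⊗ [1, -2] ⊗ [-3, 9, -3], so rank(T) ≤ 2.
These bounds meet, so rank(T) = 2.

2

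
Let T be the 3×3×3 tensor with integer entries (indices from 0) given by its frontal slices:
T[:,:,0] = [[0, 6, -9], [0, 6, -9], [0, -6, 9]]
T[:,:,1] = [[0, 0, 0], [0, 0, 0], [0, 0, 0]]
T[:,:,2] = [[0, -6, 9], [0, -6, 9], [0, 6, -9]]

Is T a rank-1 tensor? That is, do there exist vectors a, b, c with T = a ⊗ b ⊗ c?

Yes

The mode-1 fibre T[:,1,0] = [6, 6, -6] gives a = [1, 1, -1] (primitive direction); the mode-2 fibre T[0,:,0] = [0, 6, -9] gives b = [0, 2, -3]; then c[k] = T[0,1,k] / (a[0]·b[1]) = [6, 0, -6] / 2 = [3, 0, -3].
Expanding [1, 1, -1] ⊗ [0, 2, -3] ⊗ [3, 0, -3] reproduces all 27 entries of T, so T = [1, 1, -1] ⊗ [0, 2, -3] ⊗ [3, 0, -3] and rank(T) ≤ 1.
Equivalently every frontal slice T[:,:,k] is c[k] times the rank-1 matrix [1, 1, -1] ⊗ [0, 2, -3]. So T has rank 1 (it is nonzero).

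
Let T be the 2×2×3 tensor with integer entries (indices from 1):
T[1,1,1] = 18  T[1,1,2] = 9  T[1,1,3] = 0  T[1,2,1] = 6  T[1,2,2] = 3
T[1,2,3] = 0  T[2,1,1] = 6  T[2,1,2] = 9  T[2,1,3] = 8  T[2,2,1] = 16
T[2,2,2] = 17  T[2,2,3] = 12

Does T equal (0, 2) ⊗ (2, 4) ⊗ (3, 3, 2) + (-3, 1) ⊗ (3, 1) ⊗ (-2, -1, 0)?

Reconstruct entry (2,2,1) from the claimed factors: Σₗ aₗ[2]bₗ[2]cₗ[1] = (2)·(4)·(3) + (1)·(1)·(-2) = 22, but T[2,2,1] = 16. The claim is false.

No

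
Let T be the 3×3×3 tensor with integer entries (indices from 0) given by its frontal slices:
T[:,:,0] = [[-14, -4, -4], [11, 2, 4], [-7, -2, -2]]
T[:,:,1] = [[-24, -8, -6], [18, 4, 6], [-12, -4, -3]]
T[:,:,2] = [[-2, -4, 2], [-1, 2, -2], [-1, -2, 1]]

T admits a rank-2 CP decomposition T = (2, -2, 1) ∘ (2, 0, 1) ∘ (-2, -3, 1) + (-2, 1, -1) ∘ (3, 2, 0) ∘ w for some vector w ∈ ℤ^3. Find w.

Subtract the known terms from T to get the rank-1 residual R = (-2, 1, -1) ∘ (3, 2, 0) ∘ w, so R[i,j,k] = a[i]·b[j]·w[k]. Pick indices with nonzero a[0]·b[0] = (-2)·(3) = -6. Only the fibre through (0,0,·) is needed: R[0,0,:] = T[0,0,:] − Σₗ aₗ[0]bₗ[0]cₗ = [-14, -24, -2] − (2)·(2)·(-2, -3, 1) = [-6, -12, -6]. Then w[k] = R[0,0,k] / -6 for each k, giving w = [-6, -12, -6] / -6 = (1, 2, 1).

w = (1, 2, 1)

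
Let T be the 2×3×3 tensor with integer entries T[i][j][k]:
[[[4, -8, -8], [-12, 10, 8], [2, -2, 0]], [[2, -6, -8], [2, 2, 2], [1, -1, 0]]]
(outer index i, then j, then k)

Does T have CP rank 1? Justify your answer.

The mode-2 unfolding of T (rows indexed by j, columns by (i,k) = (0,0), (0,1), (0,2), (1,0), (1,1), (1,2)) is [[4, -8, -8, 2, -6, -8], [-12, 10, 8, 2, 2, 2], [2, -2, 0, 1, -1, 0]].
There the 3×3 minor on rows j ∈ {0, 1, 2}, columns (i,k) ∈ {(0,0), (0,1), (0,2)} is det [[4, -8, -8], [-12, 10, 8], [2, -2, 0]] = -96 ≠ 0, so this unfolding has rank ≥ 3; CP rank is at least every unfolding rank, so rank(T) ≥ 3.
In particular rank(T) ≥ 3 > 1, so T is not rank-1.

No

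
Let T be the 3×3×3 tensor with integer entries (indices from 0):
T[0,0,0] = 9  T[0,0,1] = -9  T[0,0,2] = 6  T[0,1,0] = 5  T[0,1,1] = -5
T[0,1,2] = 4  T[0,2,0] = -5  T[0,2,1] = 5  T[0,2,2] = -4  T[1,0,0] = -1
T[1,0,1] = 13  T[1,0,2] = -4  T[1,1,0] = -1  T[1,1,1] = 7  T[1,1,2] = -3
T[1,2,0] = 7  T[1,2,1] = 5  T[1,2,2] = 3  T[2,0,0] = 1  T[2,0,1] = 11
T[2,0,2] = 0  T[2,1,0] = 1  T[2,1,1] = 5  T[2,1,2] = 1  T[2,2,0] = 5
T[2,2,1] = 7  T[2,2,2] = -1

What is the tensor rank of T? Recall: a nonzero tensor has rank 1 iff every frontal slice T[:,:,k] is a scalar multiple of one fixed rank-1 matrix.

3

Lower bound: in the mode-3 unfolding of T (rows indexed by k, columns by (i,j)) the 3×3 minor on rows k ∈ {0, 1, 2}, columns (i,j) ∈ {(0,0), (0,1), (1,0)} is det [[9, 5, -1], [-9, -5, 13], [6, 4, -4]] = -72 ≠ 0, so that unfolding has rank ≥ 3 and hence rank(T) ≥ 3 (CP rank is at least every unfolding rank, though it can be larger).
Upper bound: T is a sum of 3 rank-1 terms, T = [0, 1, 1] ∘ [2, 1, 2] ∘ [2, 4, 0] + [1, -1, 1] ∘ [1, 1, -1] ∘ [1, -1, 2] + [2, -1, -1] ∘ [2, 1, -1] ∘ [2, -2, 1] (written with every a and b primitive with positive leading entry and the scale carried by c; CP decompositions are not unique, and this one is verified by expanding entrywise), so rank(T) ≤ 3.
These bounds meet, so rank(T) = 3.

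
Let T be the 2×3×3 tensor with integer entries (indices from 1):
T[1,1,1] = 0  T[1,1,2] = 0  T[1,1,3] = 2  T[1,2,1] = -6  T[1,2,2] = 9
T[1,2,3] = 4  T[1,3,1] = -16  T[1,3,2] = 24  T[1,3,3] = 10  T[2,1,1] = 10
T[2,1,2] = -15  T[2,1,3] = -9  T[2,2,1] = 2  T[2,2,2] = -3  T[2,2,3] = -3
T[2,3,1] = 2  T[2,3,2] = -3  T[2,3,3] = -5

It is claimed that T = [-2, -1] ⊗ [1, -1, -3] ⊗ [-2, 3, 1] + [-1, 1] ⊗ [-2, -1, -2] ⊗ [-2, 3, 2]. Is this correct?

No

Reconstruct entry (2,1,1) from the claimed factors: Σₗ aₗ[2]bₗ[1]cₗ[1] = (-1)·(1)·(-2) + (1)·(-2)·(-2) = 6, but T[2,1,1] = 10. The claim is false.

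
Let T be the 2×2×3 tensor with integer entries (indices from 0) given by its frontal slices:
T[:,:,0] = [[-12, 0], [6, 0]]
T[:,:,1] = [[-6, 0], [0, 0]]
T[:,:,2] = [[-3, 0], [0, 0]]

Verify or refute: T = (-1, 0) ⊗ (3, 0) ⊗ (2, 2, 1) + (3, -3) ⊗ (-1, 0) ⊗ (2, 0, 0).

Reconstruct entrywise from the claimed factors. For example, T[0,0,2] = -3 and Σₗ aₗ[0]bₗ[0]cₗ[2] = (-1)·(3)·(1) + (3)·(-1)·(0) = -3; checking all 12 entries, every one matches. The claim holds.

Yes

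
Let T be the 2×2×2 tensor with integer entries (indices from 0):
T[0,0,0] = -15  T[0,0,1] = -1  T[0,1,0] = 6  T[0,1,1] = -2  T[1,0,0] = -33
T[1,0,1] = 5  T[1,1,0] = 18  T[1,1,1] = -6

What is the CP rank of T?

Lower bound: the mode-3 unfolding of T (rows indexed by k, columns by (i,j) = (0,0), (0,1), (1,0), (1,1)) is [[-15, 6, -33, 18], [-1, -2, 5, -6]].
There the 2×2 minor on rows k ∈ {0, 1}, columns (i,j) ∈ {(0,0), (0,1)} is det [[-15, 6], [-1, -2]] = 36 ≠ 0, so this unfolding has rank ≥ 2; CP rank is at least every unfolding rank, so rank(T) ≥ 2. (This is only a lower bound: in general the CP rank may exceed every unfolding rank, so we still need to exhibit 2 rank-1 terms summing to T.)
Upper bound — finding two terms. Write S_k = T[:,:,k] for the frontal slices: S₀ = [[-15, 6], [-33, 18]], S₁ = [[-1, -2], [5, -6]].
If T = a₁ ⊗ b₁ ⊗ c₁ + a₂ ⊗ b₂ ⊗ c₂ then each S_k = c₁[k]·a₁b₁ᵀ + c₂[k]·a₂b₂ᵀ. S₀ and S₁ are linearly independent, so a₁b₁ᵀ and a₂b₂ᵀ must span the same plane of matrices: they are the rank-1 matrices of the form x·S₀ + y·S₁.
det(x·S₀ + y·S₁) is −72·x² − 24·xy + 16·y² = (-8)·(3·x + 2·y)(3·x − y), vanishing at (x:y) = (2:-3) and (1:3).
M₁ = 2·S₀ − 3·S₁ = [[-27, 18], [-81, 54]] = (-9)·[1, 3][3, -2]ᵀ and M₂ = S₀ + 3·S₁ = [[-18, 0], [-18, 0]] = (-18)·[1, 1][1, 0]ᵀ, so take a₁ = [1, 3], b₁ = [3, -2], a₂ = [1, 1], b₂ = [1, 0].
Each slice is an integer combination of E₁ = a₁b₁ᵀ and E₂ = a₂b₂ᵀ: S₀ = −3·E₁ − 6·E₂, S₁ = E₁ − 4·E₂; reading off coefficients, c₁ = [-3, 1] and c₂ = [-6, -4].
Hence T = [1, 3] ⊗ [3, -2] ⊗ [-3, 1] + [1, 1] ⊗ [1, 0] ⊗ [-6, -4], so rank(T) ≤ 2.
These bounds meet, so rank(T) = 2.

2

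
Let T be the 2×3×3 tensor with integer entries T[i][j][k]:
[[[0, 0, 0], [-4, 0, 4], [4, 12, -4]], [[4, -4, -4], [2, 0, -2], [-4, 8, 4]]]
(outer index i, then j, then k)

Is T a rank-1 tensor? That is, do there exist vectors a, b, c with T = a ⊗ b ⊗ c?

No

The mode-2 unfolding of T (rows indexed by j, columns by (i,k) = (0,0), (0,1), (0,2), (1,0), (1,1), (1,2)) is [[0, 0, 0, 4, -4, -4], [-4, 0, 4, 2, 0, -2], [4, 12, -4, -4, 8, 4]].
There the 3×3 minor on rows j ∈ {0, 1, 2}, columns (i,k) ∈ {(0,0), (0,1), (1,0)} is det [[0, 0, 4], [-4, 0, 2], [4, 12, -4]] = -192 ≠ 0, so this unfolding has rank ≥ 3; CP rank is at least every unfolding rank, so rank(T) ≥ 3.
In particular rank(T) ≥ 3 > 1, so T is not rank-1.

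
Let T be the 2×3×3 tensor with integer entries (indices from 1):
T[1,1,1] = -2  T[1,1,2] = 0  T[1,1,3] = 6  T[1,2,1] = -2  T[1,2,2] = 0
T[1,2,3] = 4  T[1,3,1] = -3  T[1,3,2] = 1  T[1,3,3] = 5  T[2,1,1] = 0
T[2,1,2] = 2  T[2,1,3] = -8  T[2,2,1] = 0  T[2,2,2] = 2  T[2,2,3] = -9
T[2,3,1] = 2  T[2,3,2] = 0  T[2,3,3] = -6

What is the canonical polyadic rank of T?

Lower bound: the mode-3 unfolding of T (rows indexed by k, columns by (i,j) = (1,1), (1,2), (1,3), (2,1), (2,2), (2,3)) is [[-2, -2, -3, 0, 0, 2], [0, 0, 1, 2, 2, 0], [6, 4, 5, -8, -9, -6]].
There the 3×3 minor on rows k ∈ {1, 2, 3}, columns (i,j) ∈ {(1,1), (1,2), (1,3)} is det [[-2, -2, -3], [0, 0, 1], [6, 4, 5]] = -4 ≠ 0, so this unfolding has rank ≥ 3; CP rank is at least every unfolding rank, so rank(T) ≥ 3. (Flattening ranks never certify an upper bound on CP rank; for that we must actually write T with 3 rank-1 terms.)
Upper bound: T is a sum of 3 rank-1 terms, T = [1, -2] ∘ [2, 2, 1] ∘ [1, -1, 1] + [1, -1] ∘ [1, 1, 1] ∘ [-4, 2, 4] + [2, 1] ∘ [0, 1, 0] ∘ [0, 0, -1] (one valid choice — decompositions are not unique — normalised so each a, b is primitive with positive first nonzero entry; check it by expanding all entries), so rank(T) ≤ 3.
These bounds meet, so rank(T) = 3.

3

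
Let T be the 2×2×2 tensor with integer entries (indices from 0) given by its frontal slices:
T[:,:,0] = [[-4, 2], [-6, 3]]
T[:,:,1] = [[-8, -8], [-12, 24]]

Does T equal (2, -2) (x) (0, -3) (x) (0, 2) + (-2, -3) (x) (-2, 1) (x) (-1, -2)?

Reconstruct entry (1,1,1) from the claimed factors: Σₗ aₗ[1]bₗ[1]cₗ[1] = (-2)·(-3)·(2) + (-3)·(1)·(-2) = 18, but T[1,1,1] = 24. The claim is false.

No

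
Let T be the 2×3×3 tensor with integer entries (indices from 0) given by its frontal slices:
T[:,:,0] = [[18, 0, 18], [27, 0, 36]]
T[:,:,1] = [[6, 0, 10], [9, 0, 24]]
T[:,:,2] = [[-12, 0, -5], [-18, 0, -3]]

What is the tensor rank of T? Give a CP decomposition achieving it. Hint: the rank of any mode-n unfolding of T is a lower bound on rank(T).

rank(T) = 2

Lower bound: the mode-2 unfolding of T (rows indexed by j, columns by (i,k) = (0,0), (0,1), (0,2), (1,0), (1,1), (1,2)) is [[18, 6, -12, 27, 9, -18], [0, 0, 0, 0, 0, 0], [18, 10, -5, 36, 24, -3]].
There the 2×2 minor on rows j ∈ {0, 2}, columns (i,k) ∈ {(0,0), (0,1)} is det [[18, 6], [18, 10]] = 72 ≠ 0, so this unfolding has rank ≥ 2; CP rank is at least every unfolding rank, so rank(T) ≥ 2. (Unfolding ranks only ever bound the CP rank from below — rank(T) can be strictly larger than all of them — so the matching upper bound has to come from an explicit 2-term decomposition.)
Upper bound — finding two terms. Write S_k = T[:,:,k] for the frontal slices: S₀ = [[18, 0, 18], [27, 0, 36]], S₁ = [[6, 0, 10], [9, 0, 24]], S₂ = [[-12, 0, -5], [-18, 0, -3]].
If T = a₁ ⊗ b₁ ⊗ c₁ + a₂ ⊗ b₂ ⊗ c₂ then each S_k = c₁[k]·a₁b₁ᵀ + c₂[k]·a₂b₂ᵀ. S₀ and S₁ are linearly independent, so a₁b₁ᵀ and a₂b₂ᵀ must span the same plane of matrices: they are the rank-1 matrices of the form x·S₀ + y·S₁.
The 2×2 minor of x·S₀ + y·S₁ on rows {0,1}, columns {0,2} is 162·x² + 216·xy + 54·y² = 54·(x + y)(3·x + y), vanishing at (x:y) = (1:-1) and (1:-3).
M₁ = S₀ − S₁ = [[12, 0, 8], [18, 0, 12]] = 2·(2, 3)(3, 0, 2)ᵀ and M₂ = S₀ − 3·S₁ = [[0, 0, -12], [0, 0, -36]] = (-12)·(1, 3)(0, 0, 1)ᵀ, so take a₁ = (2, 3), b₁ = (3, 0, 2), a₂ = (1, 3), b₂ = (0, 0, 1).
Each slice is an integer combination of E₁ = a₁b₁ᵀ and E₂ = a₂b₂ᵀ: S₀ = 3·E₁ + 6·E₂, S₁ = E₁ + 6·E₂, S₂ = −2·E₁ + 3·E₂; reading off coefficients, c₁ = (3, 1, -2) and c₂ = (6, 6, 3).
Hence T = (2, 3) ⊗ (3, 0, 2) ⊗ (3, 1, -2) + (1, 3) ⊗ (0, 0, 1) ⊗ (6, 6, 3), so rank(T) ≤ 2.
These bounds meet, so rank(T) = 2.
Check entry T[0,0,2] = -12: (2)·(3)·(-2) + (1)·(0)·(3) = -12.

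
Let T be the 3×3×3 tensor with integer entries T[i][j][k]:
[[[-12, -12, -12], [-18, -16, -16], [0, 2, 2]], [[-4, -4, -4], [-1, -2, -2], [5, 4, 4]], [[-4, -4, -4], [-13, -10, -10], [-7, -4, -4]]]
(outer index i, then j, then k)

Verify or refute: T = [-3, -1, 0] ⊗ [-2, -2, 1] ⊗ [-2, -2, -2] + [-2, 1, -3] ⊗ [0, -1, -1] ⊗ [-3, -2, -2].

No

Reconstruct entry (2,0,0) from the claimed factors: Σₗ aₗ[2]bₗ[0]cₗ[0] = (0)·(-2)·(-2) + (-3)·(0)·(-3) = 0, but T[2,0,0] = -4. The claim is false.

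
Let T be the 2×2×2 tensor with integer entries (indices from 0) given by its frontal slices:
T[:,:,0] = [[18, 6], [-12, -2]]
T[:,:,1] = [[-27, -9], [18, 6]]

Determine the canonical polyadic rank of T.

2

Lower bound: the mode-2 unfolding of T (rows indexed by j, columns by (i,k) = (0,0), (0,1), (1,0), (1,1)) is [[18, -27, -12, 18], [6, -9, -2, 6]].
There the 2×2 minor on rows j ∈ {0, 1}, columns (i,k) ∈ {(0,0), (1,0)} is det [[18, -12], [6, -2]] = 36 ≠ 0, so this unfolding has rank ≥ 2; CP rank is at least every unfolding rank, so rank(T) ≥ 2. (Flattening ranks never certify an upper bound on CP rank; for that we must actually write T with 2 rank-1 terms.)
Upper bound — finding two terms. Write S_k = T[:,:,k] for the frontal slices: S₀ = [[18, 6], [-12, -2]], S₁ = [[-27, -9], [18, 6]].
If T = a₁ ⊗ b₁ ⊗ c₁ + a₂ ⊗ b₂ ⊗ c₂ then each S_k = c₁[k]·a₁b₁ᵀ + c₂[k]·a₂b₂ᵀ. S₀ and S₁ are linearly independent, so a₁b₁ᵀ and a₂b₂ᵀ must span the same plane of matrices: they are the rank-1 matrices of the form x·S₀ + y·S₁.
det(x·S₀ + y·S₁) is 36·x² − 54·xy = 18·(2·x − 3·y)(x), vanishing at (x:y) = (3:2) and (0:1).
M₁ = 3·S₀ + 2·S₁ = [[0, 0], [0, 6]] = 6·[0, 1][0, 1]ᵀ and M₂ = S₁ = [[-27, -9], [18, 6]] = (-3)·[3, -2][3, 1]ᵀ, so take a₁ = [0, 1], b₁ = [0, 1], a₂ = [3, -2], b₂ = [3, 1].
Each slice is an integer combination of E₁ = a₁b₁ᵀ and E₂ = a₂b₂ᵀ: S₀ = 2·E₁ + 2·E₂, S₁ = −3·E₂; reading off coefficients, c₁ = [2, 0] and c₂ = [2, -3].
Hence T = [0, 1] ⊗ [0, 1] ⊗ [2, 0] + [3, -2] ⊗ [3, 1] ⊗ [2, -3], so rank(T) ≤ 2.
These bounds meet, so rank(T) = 2.
Check entry T[0,0,1] = -27: (0)·(0)·(0) + (3)·(3)·(-3) = -27.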